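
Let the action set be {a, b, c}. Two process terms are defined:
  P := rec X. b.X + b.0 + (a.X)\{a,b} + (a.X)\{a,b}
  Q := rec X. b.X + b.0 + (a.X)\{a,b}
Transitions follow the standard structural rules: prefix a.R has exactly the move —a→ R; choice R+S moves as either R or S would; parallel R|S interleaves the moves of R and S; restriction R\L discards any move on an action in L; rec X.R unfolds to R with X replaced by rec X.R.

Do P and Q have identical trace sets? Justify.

LTS(P): 2 reachable states
  u0 = rec X. b.X + b.0 + (a.X)\{a,b} + (a.X)\{a,b} → -b-> u0, -b-> u1
  u1 = 0 → (no moves)
LTS(Q): 2 reachable states
  v0 = rec X. b.X + b.0 + (a.X)\{a,b} → -b-> v0, -b-> v1
  v1 = 0 → (no moves)
Coarsest stable partition (strong bisimilarity classes):
  B0 = {u0, v0}
  B1 = {u1, v1}
u0 ∈ B0, v0 ∈ B0 → same block
Bisimilar ⇒ trace-equivalent.

trace-equivalent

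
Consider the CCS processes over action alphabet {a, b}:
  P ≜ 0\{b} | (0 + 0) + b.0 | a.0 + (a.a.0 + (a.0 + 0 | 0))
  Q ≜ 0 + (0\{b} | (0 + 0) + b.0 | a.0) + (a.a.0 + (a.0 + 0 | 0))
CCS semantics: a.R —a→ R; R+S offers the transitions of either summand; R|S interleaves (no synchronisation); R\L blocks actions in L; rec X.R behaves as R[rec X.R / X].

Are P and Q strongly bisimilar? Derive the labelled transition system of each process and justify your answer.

Reachable graph of P (6 states):
  s0 = 0\{b} | (0 + 0) + b.0 | a.0 + (a.a.0 + (a.0 + 0 | 0)) :: ··a··> s1, ··a··> s2, ··a··> s3, ··b··> s4
  s1 = 0 :: ∅
  s2 = a.0 :: ··a··> s1
  s3 = b.0 | 0 :: ··b··> s5
  s4 = 0 | a.0 :: ··a··> s5
  s5 = 0 | 0 :: ∅
Reachable graph of Q (6 states):
  t0 = 0 + (0\{b} | (0 + 0) + b.0 | a.0) + (a.a.0 + (a.0 + 0 | 0)) :: ··a··> t1, ··a··> t2, ··a··> t3, ··b··> t4
  t1 = 0 :: ∅
  t2 = a.0 :: ··a··> t1
  t3 = b.0 | 0 :: ··b··> t5
  t4 = 0 | a.0 :: ··a··> t5
  t5 = 0 | 0 :: ∅
Bisimilarity quotient blocks:
  B0 = {s0, t0}
  B1 = {s1, s5, t1, t5}
  B2 = {s2, s4, t2, t4}
  B3 = {s3, t3}
s0 ∈ B0, t0 ∈ B0 → same block

P ~ Q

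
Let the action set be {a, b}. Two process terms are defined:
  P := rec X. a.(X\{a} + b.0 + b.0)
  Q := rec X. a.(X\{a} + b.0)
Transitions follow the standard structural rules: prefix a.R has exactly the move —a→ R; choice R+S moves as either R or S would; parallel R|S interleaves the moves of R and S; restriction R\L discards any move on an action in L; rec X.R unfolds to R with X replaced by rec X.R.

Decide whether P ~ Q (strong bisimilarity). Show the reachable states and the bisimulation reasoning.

YES

LTS(P): 3 reachable states
  s0 = rec X. a.(X\{a} + b.0 + b.0) → --a--▸ s1
  s1 = (rec X. a.(X\{a} + b.0 + b.0))\{a} + b.0 + b.0 → --b--▸ s2
  s2 = 0 → ·
LTS(Q): 3 reachable states
  t0 = rec X. a.(X\{a} + b.0) → --a--▸ t1
  t1 = (rec X. a.(X\{a} + b.0))\{a} + b.0 → --b--▸ t2
  t2 = 0 → ·
Bisimilarity quotient blocks:
  B0 = {s0, t0}
  B1 = {s1, t1}
  B2 = {s2, t2}
s0 ∈ B0, t0 ∈ B0 → same block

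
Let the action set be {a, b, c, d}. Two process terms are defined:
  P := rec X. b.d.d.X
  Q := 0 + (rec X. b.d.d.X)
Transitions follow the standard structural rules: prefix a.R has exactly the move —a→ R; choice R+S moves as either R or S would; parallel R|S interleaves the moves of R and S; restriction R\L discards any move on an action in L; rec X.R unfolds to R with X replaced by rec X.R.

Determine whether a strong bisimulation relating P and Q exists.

YES

P's transition system — 3 states:
  m0 = rec X. b.d.d.X → —b→ m1
  m1 = d.d.(rec X. b.d.d.X) → —d→ m2
  m2 = d.(rec X. b.d.d.X) → —d→ m0
Q's transition system — 4 states:
  n0 = 0 + (rec X. b.d.d.X) → —b→ n1
  n1 = d.d.(rec X. b.d.d.X) → —d→ n2
  n2 = d.(rec X. b.d.d.X) → —d→ n3
  n3 = rec X. b.d.d.X → —b→ n1
Coarsest stable partition (strong bisimilarity classes):
  B0 = {m0, n0, n3}
  B1 = {m1, n1}
  B2 = {m2, n2}
m0 ∈ B0, n0 ∈ B0 → same block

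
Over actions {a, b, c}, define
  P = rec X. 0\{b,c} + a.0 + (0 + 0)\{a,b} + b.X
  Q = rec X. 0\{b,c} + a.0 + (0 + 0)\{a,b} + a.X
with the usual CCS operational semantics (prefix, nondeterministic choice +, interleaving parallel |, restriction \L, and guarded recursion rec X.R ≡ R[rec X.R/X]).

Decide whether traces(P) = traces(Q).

P's transition system — 2 states:
  m0 = rec X. 0\{b,c} + a.0 + (0 + 0)\{a,b} + b.X ⊢ =a=> m1, =b=> m0
  m1 = 0 ⊢ deadlocked
Q's transition system — 2 states:
  n0 = rec X. 0\{b,c} + a.0 + (0 + 0)\{a,b} + a.X ⊢ =a=> n0, =a=> n1
  n1 = 0 ⊢ deadlocked
Run σ = ⟨b⟩ on P: start {m0}
  after b @ step 1: {m0}
  P completes σ.
Run σ = ⟨b⟩ on Q: start {n0}
  after b @ step 1: no successor for Q

NO — witness ⟨b⟩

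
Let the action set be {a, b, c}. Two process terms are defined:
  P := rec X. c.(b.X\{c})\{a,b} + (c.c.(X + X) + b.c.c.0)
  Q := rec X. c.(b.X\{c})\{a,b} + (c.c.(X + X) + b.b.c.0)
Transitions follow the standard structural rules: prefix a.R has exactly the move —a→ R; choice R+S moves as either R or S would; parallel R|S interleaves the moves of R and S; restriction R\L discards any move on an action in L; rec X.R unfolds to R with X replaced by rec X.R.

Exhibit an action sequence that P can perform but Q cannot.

Reachable graph of P (7 states):
  m0 = rec X. c.(b.X\{c})\{a,b} + (c.c.(X + X) + b.c.c.0) :: -b-> m1, -c-> m2, -c-> m3
  m1 = c.c.0 :: -c-> m4
  m2 = (b.(rec X. c.(b.X\{c})\{a,b} + (c.c.(X + X) + b.c.c.0))\{c})\{a,b} :: deadlocked
  m3 = c.((rec X. c.(b.X\{c})\{a,b} + (c.c.(X + X) + b.c.c.0)) + (rec X. c.(b.X\{c})\{a,b} + (c.c.(X + X) + b.c.c.0))) :: -c-> m5
  m4 = c.0 :: -c-> m6
  m5 = (rec X. c.(b.X\{c})\{a,b} + (c.c.(X + X) + b.c.c.0)) + (rec X. c.(b.X\{c})\{a,b} + (c.c.(X + X) + b.c.c.0)) :: -b-> m1, -c-> m2, -c-> m3
  m6 = 0 :: deadlocked
Reachable graph of Q (7 states):
  n0 = rec X. c.(b.X\{c})\{a,b} + (c.c.(X + X) + b.b.c.0) :: -b-> n1, -c-> n2, -c-> n3
  n1 = b.c.0 :: -b-> n4
  n2 = (b.(rec X. c.(b.X\{c})\{a,b} + (c.c.(X + X) + b.b.c.0))\{c})\{a,b} :: deadlocked
  n3 = c.((rec X. c.(b.X\{c})\{a,b} + (c.c.(X + X) + b.b.c.0)) + (rec X. c.(b.X\{c})\{a,b} + (c.c.(X + X) + b.b.c.0))) :: -c-> n5
  n4 = c.0 :: -c-> n6
  n5 = (rec X. c.(b.X\{c})\{a,b} + (c.c.(X + X) + b.b.c.0)) + (rec X. c.(b.X\{c})\{a,b} + (c.c.(X + X) + b.b.c.0)) :: -b-> n1, -c-> n2, -c-> n3
  n6 = 0 :: deadlocked
Executing bc from P (initial set {m0}):
  step 1 (b): {m1}
  step 2 (c): {m4}
  — P admits the full trace.
Executing bc from Q (initial set {n0}):
  step 1 (b): {n1}
  step 2 (c): ∅ (Q stuck)

bc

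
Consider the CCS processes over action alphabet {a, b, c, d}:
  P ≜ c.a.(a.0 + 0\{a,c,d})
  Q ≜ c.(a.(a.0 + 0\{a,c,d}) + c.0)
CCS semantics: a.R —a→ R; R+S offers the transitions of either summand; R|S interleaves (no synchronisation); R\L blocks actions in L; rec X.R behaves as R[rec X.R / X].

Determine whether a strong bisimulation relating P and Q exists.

Reachable graph of P (4 states):
  p0 = c.a.(a.0 + 0\{a,c,d}) → ··c··> p1
  p1 = a.(a.0 + 0\{a,c,d}) → ··a··> p2
  p2 = a.0 + 0\{a,c,d} → ··a··> p3
  p3 = 0 → (no moves)
Reachable graph of Q (4 states):
  q0 = c.(a.(a.0 + 0\{a,c,d}) + c.0) → ··c··> q1
  q1 = a.(a.0 + 0\{a,c,d}) + c.0 → ··a··> q2, ··c··> q3
  q2 = a.0 + 0\{a,c,d} → ··a··> q3
  q3 = 0 → (no moves)
Coarsest stable partition (strong bisimilarity classes):
  B0 = {p0}
  B1 = {p1}
  B2 = {p2, q2}
  B3 = {p3, q3}
  B4 = {q0}
  B5 = {q1}
p0 ∈ B0, q0 ∈ B4 → different blocks

P ≁ Q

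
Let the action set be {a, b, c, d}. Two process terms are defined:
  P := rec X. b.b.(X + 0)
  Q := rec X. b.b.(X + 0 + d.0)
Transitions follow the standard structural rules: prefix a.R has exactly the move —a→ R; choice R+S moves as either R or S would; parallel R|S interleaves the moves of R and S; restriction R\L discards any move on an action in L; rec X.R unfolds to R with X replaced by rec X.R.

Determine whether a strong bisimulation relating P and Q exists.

not bisimilar

P's transition system — 3 states:
  m0 = rec X. b.b.(X + 0) ⊢ --b--▸ m1
  m1 = b.((rec X. b.b.(X + 0)) + 0) ⊢ --b--▸ m2
  m2 = (rec X. b.b.(X + 0)) + 0 ⊢ --b--▸ m1
Q's transition system — 4 states:
  n0 = rec X. b.b.(X + 0 + d.0) ⊢ --b--▸ n1
  n1 = b.((rec X. b.b.(X + 0 + d.0)) + 0 + d.0) ⊢ --b--▸ n2
  n2 = (rec X. b.b.(X + 0 + d.0)) + 0 + d.0 ⊢ --b--▸ n1, --d--▸ n3
  n3 = 0 ⊢ (no moves)
Partition-refinement fixed point:
  B0 = {m0, m1, m2}
  B1 = {n0}
  B2 = {n1}
  B3 = {n2}
  B4 = {n3}
m0 ∈ B0, n0 ∈ B1 → different blocks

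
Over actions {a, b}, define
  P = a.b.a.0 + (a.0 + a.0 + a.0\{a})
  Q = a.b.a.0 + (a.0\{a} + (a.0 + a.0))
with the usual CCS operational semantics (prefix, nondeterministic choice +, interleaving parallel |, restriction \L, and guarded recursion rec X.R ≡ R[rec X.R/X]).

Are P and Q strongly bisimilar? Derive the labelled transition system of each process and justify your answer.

P's transition system — 5 states:
  s0 = a.b.a.0 + (a.0 + a.0 + a.0\{a}) → =a=> s1, =a=> s2, =a=> s3
  s1 = 0 → stopped
  s2 = 0\{a} → stopped
  s3 = b.a.0 → =b=> s4
  s4 = a.0 → =a=> s1
Q's transition system — 5 states:
  t0 = a.b.a.0 + (a.0\{a} + (a.0 + a.0)) → =a=> t1, =a=> t2, =a=> t3
  t1 = 0 → stopped
  t2 = 0\{a} → stopped
  t3 = b.a.0 → =b=> t4
  t4 = a.0 → =a=> t1
Partition-refinement fixed point:
  B0 = {s0, t0}
  B1 = {s1, s2, t1, t2}
  B2 = {s3, t3}
  B3 = {s4, t4}
s0 ∈ B0, t0 ∈ B0 → same block

P ~ Q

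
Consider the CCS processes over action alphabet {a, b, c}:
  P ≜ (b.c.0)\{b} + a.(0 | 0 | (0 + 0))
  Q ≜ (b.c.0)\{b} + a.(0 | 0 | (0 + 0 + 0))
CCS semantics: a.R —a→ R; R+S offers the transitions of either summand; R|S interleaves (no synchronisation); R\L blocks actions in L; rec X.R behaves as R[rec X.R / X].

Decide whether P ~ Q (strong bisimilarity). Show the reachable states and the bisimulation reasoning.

P ~ Q

P's transition system — 2 states:
  s0 = (b.c.0)\{b} + a.(0 | 0 | (0 + 0)) :: -a-> s1
  s1 = 0 | 0 | (0 + 0) :: stopped
Q's transition system — 2 states:
  t0 = (b.c.0)\{b} + a.(0 | 0 | (0 + 0 + 0)) :: -a-> t1
  t1 = 0 | 0 | (0 + 0 + 0) :: stopped
Bisimilarity quotient blocks:
  B0 = {s0, t0}
  B1 = {s1, t1}
s0 ∈ B0, t0 ∈ B0 → same block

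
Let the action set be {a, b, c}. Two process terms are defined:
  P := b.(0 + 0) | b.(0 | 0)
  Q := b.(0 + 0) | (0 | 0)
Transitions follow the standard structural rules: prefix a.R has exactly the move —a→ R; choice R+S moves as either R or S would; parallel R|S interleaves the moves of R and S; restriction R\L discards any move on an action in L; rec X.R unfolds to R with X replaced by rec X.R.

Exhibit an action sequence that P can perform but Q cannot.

bb

P's transition system — 4 states:
  s0 = b.(0 + 0) | b.(0 | 0) has moves -b-> s1, -b-> s2
  s1 = (0 + 0) | b.(0 | 0) has moves -b-> s3
  s2 = b.(0 + 0) | (0 | 0) has moves -b-> s3
  s3 = (0 + 0) | (0 | 0) has moves ∅
Q's transition system — 2 states:
  t0 = b.(0 + 0) | (0 | 0) has moves -b-> t1
  t1 = (0 + 0) | (0 | 0) has moves ∅
Run σ = ⟨bb⟩ on P: start {s0}
  step 1 (b): {s1, s2}
  step 2 (b): {s3}
  — P admits the full trace.
Run σ = ⟨bb⟩ on Q: start {t0}
  step 1 (b): {t1}
  step 2 (b): no successor for Q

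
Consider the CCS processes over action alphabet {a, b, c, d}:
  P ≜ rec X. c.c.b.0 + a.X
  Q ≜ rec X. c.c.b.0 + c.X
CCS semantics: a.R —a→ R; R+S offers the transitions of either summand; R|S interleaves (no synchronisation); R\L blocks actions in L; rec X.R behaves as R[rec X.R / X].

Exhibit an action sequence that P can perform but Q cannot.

P's transition system — 4 states:
  m0 = rec X. c.c.b.0 + a.X has moves ··a··> m0, ··c··> m1
  m1 = c.b.0 has moves ··c··> m2
  m2 = b.0 has moves ··b··> m3
  m3 = 0 has moves ·
Q's transition system — 4 states:
  n0 = rec X. c.c.b.0 + c.X has moves ··c··> n0, ··c··> n1
  n1 = c.b.0 has moves ··c··> n2
  n2 = b.0 has moves ··b··> n3
  n3 = 0 has moves ·
Executing a from P (initial set {m0}):
  step 1 (a): {m0}
  ✓ P
Executing a from Q (initial set {n0}):
  step 1 (a): ∅  — Q cannot continue

a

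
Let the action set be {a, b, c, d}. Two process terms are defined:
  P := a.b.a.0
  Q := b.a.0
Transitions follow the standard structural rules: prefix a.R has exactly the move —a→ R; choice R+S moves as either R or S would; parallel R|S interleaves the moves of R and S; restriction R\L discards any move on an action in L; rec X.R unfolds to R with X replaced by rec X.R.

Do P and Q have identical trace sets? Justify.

trace-distinct — witness ⟨a⟩

Reachable graph of P (4 states):
  u0 = a.b.a.0 | —a→ u1
  u1 = b.a.0 | —b→ u2
  u2 = a.0 | —a→ u3
  u3 = 0 | ·
Reachable graph of Q (3 states):
  v0 = b.a.0 | —b→ v1
  v1 = a.0 | —a→ v2
  v2 = 0 | ·
Executing a from P (initial set {u0}):
  step 1 (a): {u1}
  ✓ P
Executing a from Q (initial set {v0}):
  step 1 (a): ∅  — Q cannot continue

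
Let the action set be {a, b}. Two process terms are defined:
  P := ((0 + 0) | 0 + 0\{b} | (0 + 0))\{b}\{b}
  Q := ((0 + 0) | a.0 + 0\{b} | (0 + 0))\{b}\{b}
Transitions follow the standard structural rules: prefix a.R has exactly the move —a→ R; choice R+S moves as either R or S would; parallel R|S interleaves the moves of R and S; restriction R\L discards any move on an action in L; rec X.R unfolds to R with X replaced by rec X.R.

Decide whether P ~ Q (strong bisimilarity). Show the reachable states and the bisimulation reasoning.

not bisimilar

LTS(P): 1 reachable states
  m0 = ((0 + 0) | 0 + 0\{b} | (0 + 0))\{b}\{b} has moves ·
LTS(Q): 2 reachable states
  n0 = ((0 + 0) | a.0 + 0\{b} | (0 + 0))\{b}\{b} has moves =a=> n1
  n1 = ((0 + 0) | 0)\{b}\{b} has moves ·
Bisimilarity quotient blocks:
  B0 = {m0, n1}
  B1 = {n0}
m0 ∈ B0, n0 ∈ B1 → different blocks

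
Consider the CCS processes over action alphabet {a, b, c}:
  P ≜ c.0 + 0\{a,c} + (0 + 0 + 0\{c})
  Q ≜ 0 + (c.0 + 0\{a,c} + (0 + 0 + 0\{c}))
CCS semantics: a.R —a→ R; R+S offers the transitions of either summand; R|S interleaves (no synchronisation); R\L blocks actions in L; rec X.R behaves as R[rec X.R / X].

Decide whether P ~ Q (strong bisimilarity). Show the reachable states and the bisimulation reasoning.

Reachable graph of P (2 states):
  p0 = c.0 + 0\{a,c} + (0 + 0 + 0\{c}) :: —c→ p1
  p1 = 0 :: (no moves)
Reachable graph of Q (2 states):
  q0 = 0 + (c.0 + 0\{a,c} + (0 + 0 + 0\{c})) :: —c→ q1
  q1 = 0 :: (no moves)
Bisimilarity quotient blocks:
  B0 = {p0, q0}
  B1 = {p1, q1}
p0 ∈ B0, q0 ∈ B0 → same block

YES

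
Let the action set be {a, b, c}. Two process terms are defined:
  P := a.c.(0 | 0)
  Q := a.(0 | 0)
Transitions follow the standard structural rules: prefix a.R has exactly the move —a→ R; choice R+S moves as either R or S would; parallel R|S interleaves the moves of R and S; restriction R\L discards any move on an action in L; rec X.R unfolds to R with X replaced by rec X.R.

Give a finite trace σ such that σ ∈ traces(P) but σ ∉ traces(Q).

ac

LTS(P): 3 reachable states
  s0 = a.c.(0 | 0) | ··a··> s1
  s1 = c.(0 | 0) | ··c··> s2
  s2 = 0 | 0 | (no moves)
LTS(Q): 2 reachable states
  t0 = a.(0 | 0) | ··a··> t1
  t1 = 0 | 0 | (no moves)
Trace ⟨ac⟩ through P, begin at {s0}:
  step 1 (a): {s1}
  step 2 (c): {s2}
  — P admits the full trace.
Trace ⟨ac⟩ through Q, begin at {t0}:
  step 1 (a): {t1}
  step 2 (c): no successor for Q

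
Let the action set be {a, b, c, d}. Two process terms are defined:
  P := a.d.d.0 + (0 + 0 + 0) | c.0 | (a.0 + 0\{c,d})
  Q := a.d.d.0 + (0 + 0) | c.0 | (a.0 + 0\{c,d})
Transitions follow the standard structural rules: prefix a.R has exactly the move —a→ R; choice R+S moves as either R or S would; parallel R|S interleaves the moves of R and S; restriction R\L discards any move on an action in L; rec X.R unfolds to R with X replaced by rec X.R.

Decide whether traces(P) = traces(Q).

LTS(P): 7 reachable states
  m0 = a.d.d.0 + (0 + 0 + 0) | c.0 | (a.0 + 0\{c,d}) :: --a--▸ m1, --a--▸ m2, --c--▸ m3
  m1 = (0 + 0 + 0) | c.0 | 0 :: --c--▸ m4
  m2 = d.d.0 :: --d--▸ m5
  m3 = (0 + 0 + 0) | 0 | (a.0 + 0\{c,d}) :: --a--▸ m4
  m4 = (0 + 0 + 0) | 0 | 0 :: ·
  m5 = d.0 :: --d--▸ m6
  m6 = 0 :: ·
LTS(Q): 7 reachable states
  n0 = a.d.d.0 + (0 + 0) | c.0 | (a.0 + 0\{c,d}) :: --a--▸ n1, --a--▸ n2, --c--▸ n3
  n1 = (0 + 0) | c.0 | 0 :: --c--▸ n4
  n2 = d.d.0 :: --d--▸ n5
  n3 = (0 + 0) | 0 | (a.0 + 0\{c,d}) :: --a--▸ n4
  n4 = (0 + 0) | 0 | 0 :: ·
  n5 = d.0 :: --d--▸ n6
  n6 = 0 :: ·
Coarsest stable partition (strong bisimilarity classes):
  B0 = {m0, n0}
  B1 = {m2, n2}
  B2 = {m5, n5}
  B3 = {m4, m6, n4, n6}
  B4 = {m3, n3}
  B5 = {m1, n1}
m0 ∈ B0, n0 ∈ B0 → same block
Bisimilar ⇒ trace-equivalent.

trace-equivalent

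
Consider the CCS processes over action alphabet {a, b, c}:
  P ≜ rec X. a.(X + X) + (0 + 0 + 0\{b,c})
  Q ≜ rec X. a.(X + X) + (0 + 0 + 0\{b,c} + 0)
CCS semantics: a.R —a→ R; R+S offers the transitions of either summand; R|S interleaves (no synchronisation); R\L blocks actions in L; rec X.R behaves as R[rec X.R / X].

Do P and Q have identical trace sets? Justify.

traces(P) = traces(Q)

Reachable graph of P (2 states):
  u0 = rec X. a.(X + X) + (0 + 0 + 0\{b,c}) → -a-> u1
  u1 = (rec X. a.(X + X) + (0 + 0 + 0\{b,c})) + (rec X. a.(X + X) + (0 + 0 + 0\{b,c})) → -a-> u1
Reachable graph of Q (2 states):
  v0 = rec X. a.(X + X) + (0 + 0 + 0\{b,c} + 0) → -a-> v1
  v1 = (rec X. a.(X + X) + (0 + 0 + 0\{b,c} + 0)) + (rec X. a.(X + X) + (0 + 0 + 0\{b,c} + 0)) → -a-> v1
Coarsest stable partition (strong bisimilarity classes):
  B0 = {u0, u1, v0, v1}
u0 ∈ B0, v0 ∈ B0 → same block
Bisimilar ⇒ trace-equivalent.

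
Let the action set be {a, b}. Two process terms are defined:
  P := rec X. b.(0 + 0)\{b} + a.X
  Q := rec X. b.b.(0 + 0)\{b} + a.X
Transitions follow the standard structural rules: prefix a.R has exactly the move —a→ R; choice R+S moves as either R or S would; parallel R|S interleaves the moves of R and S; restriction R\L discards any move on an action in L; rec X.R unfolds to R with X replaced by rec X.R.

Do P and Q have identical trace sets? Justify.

LTS(P): 2 reachable states
  s0 = rec X. b.(0 + 0)\{b} + a.X | ··a··> s0, ··b··> s1
  s1 = (0 + 0)\{b} | stopped
LTS(Q): 3 reachable states
  t0 = rec X. b.b.(0 + 0)\{b} + a.X | ··a··> t0, ··b··> t1
  t1 = b.(0 + 0)\{b} | ··b··> t2
  t2 = (0 + 0)\{b} | stopped
Trace ⟨bb⟩ through Q, begin at {t0}:
  step 1 (b): {t1}
  step 2 (b): {t2}
  — Q admits the full trace.
Trace ⟨bb⟩ through P, begin at {s0}:
  step 1 (b): {s1}
  step 2 (b): no successor for P

trace-distinct — witness ⟨bb⟩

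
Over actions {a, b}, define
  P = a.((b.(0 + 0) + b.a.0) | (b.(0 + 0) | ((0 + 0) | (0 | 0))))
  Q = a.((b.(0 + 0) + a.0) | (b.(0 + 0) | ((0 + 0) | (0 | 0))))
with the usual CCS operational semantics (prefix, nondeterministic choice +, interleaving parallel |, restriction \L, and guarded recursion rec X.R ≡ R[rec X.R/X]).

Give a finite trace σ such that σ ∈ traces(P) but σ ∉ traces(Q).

Reachable graph of P (9 states):
  u0 = a.((b.(0 + 0) + b.a.0) | (b.(0 + 0) | ((0 + 0) | (0 | 0)))) ⊢ —a→ u1
  u1 = (b.(0 + 0) + b.a.0) | (b.(0 + 0) | ((0 + 0) | (0 | 0))) ⊢ —b→ u2, —b→ u3, —b→ u4
  u2 = (0 + 0) | (b.(0 + 0) | ((0 + 0) | (0 | 0))) ⊢ —b→ u5
  u3 = (b.(0 + 0) + b.a.0) | ((0 + 0) | ((0 + 0) | (0 | 0))) ⊢ —b→ u5, —b→ u6
  u4 = a.0 | (b.(0 + 0) | ((0 + 0) | (0 | 0))) ⊢ —a→ u7, —b→ u6
  u5 = (0 + 0) | ((0 + 0) | ((0 + 0) | (0 | 0))) ⊢ deadlocked
  u6 = a.0 | ((0 + 0) | ((0 + 0) | (0 | 0))) ⊢ —a→ u8
  u7 = 0 | (b.(0 + 0) | ((0 + 0) | (0 | 0))) ⊢ —b→ u8
  u8 = 0 | ((0 + 0) | ((0 + 0) | (0 | 0))) ⊢ deadlocked
Reachable graph of Q (7 states):
  v0 = a.((b.(0 + 0) + a.0) | (b.(0 + 0) | ((0 + 0) | (0 | 0)))) ⊢ —a→ v1
  v1 = (b.(0 + 0) + a.0) | (b.(0 + 0) | ((0 + 0) | (0 | 0))) ⊢ —a→ v2, —b→ v3, —b→ v4
  v2 = 0 | (b.(0 + 0) | ((0 + 0) | (0 | 0))) ⊢ —b→ v5
  v3 = (0 + 0) | (b.(0 + 0) | ((0 + 0) | (0 | 0))) ⊢ —b→ v6
  v4 = (b.(0 + 0) + a.0) | ((0 + 0) | ((0 + 0) | (0 | 0))) ⊢ —a→ v5, —b→ v6
  v5 = 0 | ((0 + 0) | ((0 + 0) | (0 | 0))) ⊢ deadlocked
  v6 = (0 + 0) | ((0 + 0) | ((0 + 0) | (0 | 0))) ⊢ deadlocked
Run σ = ⟨abab⟩ on P: start {u0}
  after a @ step 1: {u1}
  after b @ step 2: {u2, u3, u4}
  after a @ step 3: {u7}
  after b @ step 4: {u8}
  — P admits the full trace.
Run σ = ⟨abab⟩ on Q: start {v0}
  after a @ step 1: {v1}
  after b @ step 2: {v3, v4}
  after a @ step 3: {v5}
  after b @ step 4: ∅  — Q cannot continue

abab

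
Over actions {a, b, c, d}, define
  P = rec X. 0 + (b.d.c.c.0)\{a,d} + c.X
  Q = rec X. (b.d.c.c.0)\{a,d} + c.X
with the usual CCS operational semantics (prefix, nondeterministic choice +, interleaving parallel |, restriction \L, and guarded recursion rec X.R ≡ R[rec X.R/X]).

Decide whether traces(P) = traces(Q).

LTS(P): 2 reachable states
  s0 = rec X. 0 + (b.d.c.c.0)\{a,d} + c.X ⊢ =b=> s1, =c=> s0
  s1 = (d.c.c.0)\{a,d} ⊢ ∅
LTS(Q): 2 reachable states
  t0 = rec X. (b.d.c.c.0)\{a,d} + c.X ⊢ =b=> t1, =c=> t0
  t1 = (d.c.c.0)\{a,d} ⊢ ∅
Partition-refinement fixed point:
  B0 = {s0, t0}
  B1 = {s1, t1}
s0 ∈ B0, t0 ∈ B0 → same block
Bisimilar ⇒ trace-equivalent.

traces(P) = traces(Q)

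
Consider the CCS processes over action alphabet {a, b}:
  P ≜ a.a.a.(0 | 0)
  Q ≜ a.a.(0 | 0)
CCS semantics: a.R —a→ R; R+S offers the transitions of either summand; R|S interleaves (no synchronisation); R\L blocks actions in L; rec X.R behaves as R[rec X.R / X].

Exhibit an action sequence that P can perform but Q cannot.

Reachable graph of P (4 states):
  p0 = a.a.a.(0 | 0) | —a→ p1
  p1 = a.a.(0 | 0) | —a→ p2
  p2 = a.(0 | 0) | —a→ p3
  p3 = 0 | 0 | stopped
Reachable graph of Q (3 states):
  q0 = a.a.(0 | 0) | —a→ q1
  q1 = a.(0 | 0) | —a→ q2
  q2 = 0 | 0 | stopped
Trace ⟨aaa⟩ through P, begin at {p0}:
  step 1 (a): {p1}
  step 2 (a): {p2}
  step 3 (a): {p3}
  ✓ P
Trace ⟨aaa⟩ through Q, begin at {q0}:
  step 1 (a): {q1}
  step 2 (a): {q2}
  step 3 (a): ∅ (Q stuck)

aaa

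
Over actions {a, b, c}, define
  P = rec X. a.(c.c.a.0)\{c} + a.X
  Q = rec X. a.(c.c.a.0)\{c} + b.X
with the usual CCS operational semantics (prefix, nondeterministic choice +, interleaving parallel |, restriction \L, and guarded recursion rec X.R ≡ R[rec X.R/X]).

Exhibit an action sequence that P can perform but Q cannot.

LTS(P): 2 reachable states
  u0 = rec X. a.(c.c.a.0)\{c} + a.X → =a=> u0, =a=> u1
  u1 = (c.c.a.0)\{c} → deadlocked
LTS(Q): 2 reachable states
  v0 = rec X. a.(c.c.a.0)\{c} + b.X → =a=> v1, =b=> v0
  v1 = (c.c.a.0)\{c} → deadlocked
Run σ = ⟨aa⟩ on P: start {u0}
  step 1 (a): {u0, u1}
  step 2 (a): {u0, u1}
  P completes σ.
Run σ = ⟨aa⟩ on Q: start {v0}
  step 1 (a): {v1}
  step 2 (a): ∅  — Q cannot continue

aa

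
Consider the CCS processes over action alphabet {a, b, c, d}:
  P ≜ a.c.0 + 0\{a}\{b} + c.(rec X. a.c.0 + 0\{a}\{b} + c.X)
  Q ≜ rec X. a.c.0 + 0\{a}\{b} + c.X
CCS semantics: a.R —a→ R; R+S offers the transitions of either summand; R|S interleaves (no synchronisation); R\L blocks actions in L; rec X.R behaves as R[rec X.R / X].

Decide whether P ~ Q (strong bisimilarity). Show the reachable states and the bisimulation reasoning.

P's transition system — 4 states:
  m0 = a.c.0 + 0\{a}\{b} + c.(rec X. a.c.0 + 0\{a}\{b} + c.X) | —a→ m1, —c→ m2
  m1 = c.0 | —c→ m3
  m2 = rec X. a.c.0 + 0\{a}\{b} + c.X | —a→ m1, —c→ m2
  m3 = 0 | (no moves)
Q's transition system — 3 states:
  n0 = rec X. a.c.0 + 0\{a}\{b} + c.X | —a→ n1, —c→ n0
  n1 = c.0 | —c→ n2
  n2 = 0 | (no moves)
Partition-refinement fixed point:
  B0 = {m0, m2, n0}
  B1 = {m1, n1}
  B2 = {m3, n2}
m0 ∈ B0, n0 ∈ B0 → same block

bisimilar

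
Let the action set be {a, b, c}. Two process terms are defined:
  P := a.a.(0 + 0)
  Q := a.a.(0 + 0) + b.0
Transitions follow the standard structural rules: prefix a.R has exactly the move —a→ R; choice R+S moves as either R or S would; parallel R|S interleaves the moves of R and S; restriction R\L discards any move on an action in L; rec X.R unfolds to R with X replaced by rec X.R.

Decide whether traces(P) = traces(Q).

LTS(P): 3 reachable states
  u0 = a.a.(0 + 0) | -a-> u1
  u1 = a.(0 + 0) | -a-> u2
  u2 = 0 + 0 | (no moves)
LTS(Q): 4 reachable states
  v0 = a.a.(0 + 0) + b.0 | -a-> v1, -b-> v2
  v1 = a.(0 + 0) | -a-> v3
  v2 = 0 | (no moves)
  v3 = 0 + 0 | (no moves)
Run σ = ⟨b⟩ on Q: start {v0}
  after b @ step 1: {v2}
  Q completes σ.
Run σ = ⟨b⟩ on P: start {u0}
  after b @ step 1: no successor for P

trace-distinct — witness ⟨b⟩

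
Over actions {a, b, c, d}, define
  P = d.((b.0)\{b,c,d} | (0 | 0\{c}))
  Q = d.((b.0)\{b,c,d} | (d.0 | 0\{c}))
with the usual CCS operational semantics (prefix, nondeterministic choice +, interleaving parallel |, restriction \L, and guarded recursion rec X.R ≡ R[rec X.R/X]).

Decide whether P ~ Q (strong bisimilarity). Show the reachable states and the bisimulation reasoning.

Reachable graph of P (2 states):
  s0 = d.((b.0)\{b,c,d} | (0 | 0\{c})) :: —d→ s1
  s1 = (b.0)\{b,c,d} | (0 | 0\{c}) :: ·
Reachable graph of Q (3 states):
  t0 = d.((b.0)\{b,c,d} | (d.0 | 0\{c})) :: —d→ t1
  t1 = (b.0)\{b,c,d} | (d.0 | 0\{c}) :: —d→ t2
  t2 = (b.0)\{b,c,d} | (0 | 0\{c}) :: ·
Partition-refinement fixed point:
  B0 = {s0, t1}
  B1 = {s1, t2}
  B2 = {t0}
s0 ∈ B0, t0 ∈ B2 → different blocks

not bisimilar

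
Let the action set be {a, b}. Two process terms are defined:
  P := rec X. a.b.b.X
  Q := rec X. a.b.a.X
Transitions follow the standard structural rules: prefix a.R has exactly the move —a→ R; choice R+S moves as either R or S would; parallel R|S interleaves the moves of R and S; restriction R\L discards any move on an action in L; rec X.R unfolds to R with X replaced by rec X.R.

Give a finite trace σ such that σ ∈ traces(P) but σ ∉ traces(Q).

abb

LTS(P): 3 reachable states
  u0 = rec X. a.b.b.X :: —a→ u1
  u1 = b.b.(rec X. a.b.b.X) :: —b→ u2
  u2 = b.(rec X. a.b.b.X) :: —b→ u0
LTS(Q): 3 reachable states
  v0 = rec X. a.b.a.X :: —a→ v1
  v1 = b.a.(rec X. a.b.a.X) :: —b→ v2
  v2 = a.(rec X. a.b.a.X) :: —a→ v0
Run σ = ⟨abb⟩ on P: start {u0}
  step 1 (a): {u1}
  step 2 (b): {u2}
  step 3 (b): {u0}
  P completes σ.
Run σ = ⟨abb⟩ on Q: start {v0}
  step 1 (a): {v1}
  step 2 (b): {v2}
  step 3 (b): ∅  — Q cannot continue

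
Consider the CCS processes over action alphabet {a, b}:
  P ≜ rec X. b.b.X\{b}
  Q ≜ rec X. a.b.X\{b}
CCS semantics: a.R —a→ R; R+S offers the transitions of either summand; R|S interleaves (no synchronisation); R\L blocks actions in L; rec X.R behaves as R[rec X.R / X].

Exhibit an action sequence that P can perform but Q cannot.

b

Reachable graph of P (3 states):
  s0 = rec X. b.b.X\{b} | =b=> s1
  s1 = b.(rec X. b.b.X\{b})\{b} | =b=> s2
  s2 = (rec X. b.b.X\{b})\{b} | ∅
Reachable graph of Q (4 states):
  t0 = rec X. a.b.X\{b} | =a=> t1
  t1 = b.(rec X. a.b.X\{b})\{b} | =b=> t2
  t2 = (rec X. a.b.X\{b})\{b} | =a=> t3
  t3 = (b.(rec X. a.b.X\{b})\{b})\{b} | ∅
Run σ = ⟨b⟩ on P: start {s0}
  [1] b ⇒ {s1}
  ✓ P
Run σ = ⟨b⟩ on Q: start {t0}
  [1] b ⇒ ∅ (Q stuck)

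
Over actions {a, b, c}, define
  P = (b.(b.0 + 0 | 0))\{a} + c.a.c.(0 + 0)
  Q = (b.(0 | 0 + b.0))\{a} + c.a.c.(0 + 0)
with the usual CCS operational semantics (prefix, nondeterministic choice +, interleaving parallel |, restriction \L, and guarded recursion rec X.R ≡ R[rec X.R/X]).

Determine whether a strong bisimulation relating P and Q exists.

Reachable graph of P (6 states):
  m0 = (b.(b.0 + 0 | 0))\{a} + c.a.c.(0 + 0) :: --b--▸ m1, --c--▸ m2
  m1 = (b.0 + 0 | 0)\{a} :: --b--▸ m3
  m2 = a.c.(0 + 0) :: --a--▸ m4
  m3 = 0\{a} :: ·
  m4 = c.(0 + 0) :: --c--▸ m5
  m5 = 0 + 0 :: ·
Reachable graph of Q (6 states):
  n0 = (b.(0 | 0 + b.0))\{a} + c.a.c.(0 + 0) :: --b--▸ n1, --c--▸ n2
  n1 = (0 | 0 + b.0)\{a} :: --b--▸ n3
  n2 = a.c.(0 + 0) :: --a--▸ n4
  n3 = 0\{a} :: ·
  n4 = c.(0 + 0) :: --c--▸ n5
  n5 = 0 + 0 :: ·
Partition-refinement fixed point:
  B0 = {m0, n0}
  B1 = {m1, n1}
  B2 = {m3, m5, n3, n5}
  B3 = {m2, n2}
  B4 = {m4, n4}
m0 ∈ B0, n0 ∈ B0 → same block

P ~ Q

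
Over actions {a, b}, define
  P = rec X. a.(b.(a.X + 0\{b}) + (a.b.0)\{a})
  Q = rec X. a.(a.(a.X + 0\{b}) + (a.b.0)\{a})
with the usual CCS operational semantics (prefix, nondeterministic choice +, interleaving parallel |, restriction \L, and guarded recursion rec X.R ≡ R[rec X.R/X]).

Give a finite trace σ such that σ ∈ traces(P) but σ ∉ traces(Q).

LTS(P): 3 reachable states
  u0 = rec X. a.(b.(a.X + 0\{b}) + (a.b.0)\{a}) has moves --a--▸ u1
  u1 = b.(a.(rec X. a.(b.(a.X + 0\{b}) + (a.b.0)\{a})) + 0\{b}) + (a.b.0)\{a} has moves --b--▸ u2
  u2 = a.(rec X. a.(b.(a.X + 0\{b}) + (a.b.0)\{a})) + 0\{b} has moves --a--▸ u0
LTS(Q): 3 reachable states
  v0 = rec X. a.(a.(a.X + 0\{b}) + (a.b.0)\{a}) has moves --a--▸ v1
  v1 = a.(a.(rec X. a.(a.(a.X + 0\{b}) + (a.b.0)\{a})) + 0\{b}) + (a.b.0)\{a} has moves --a--▸ v2
  v2 = a.(rec X. a.(a.(a.X + 0\{b}) + (a.b.0)\{a})) + 0\{b} has moves --a--▸ v0
Executing ab from P (initial set {u0}):
  step 1 (a): {u1}
  step 2 (b): {u2}
  ✓ P
Executing ab from Q (initial set {v0}):
  step 1 (a): {v1}
  step 2 (b): ∅ (Q stuck)

ab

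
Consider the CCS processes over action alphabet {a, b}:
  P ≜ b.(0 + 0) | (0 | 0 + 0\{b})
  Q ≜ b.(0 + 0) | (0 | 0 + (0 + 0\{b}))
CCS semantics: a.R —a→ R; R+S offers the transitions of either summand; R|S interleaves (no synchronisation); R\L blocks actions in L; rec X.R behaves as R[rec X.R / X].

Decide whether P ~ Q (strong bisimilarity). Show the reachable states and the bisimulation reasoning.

P ~ Q

Reachable graph of P (2 states):
  m0 = b.(0 + 0) | (0 | 0 + 0\{b}) ⊢ -b-> m1
  m1 = (0 + 0) | (0 | 0 + 0\{b}) ⊢ ·
Reachable graph of Q (2 states):
  n0 = b.(0 + 0) | (0 | 0 + (0 + 0\{b})) ⊢ -b-> n1
  n1 = (0 + 0) | (0 | 0 + (0 + 0\{b})) ⊢ ·
Bisimilarity quotient blocks:
  B0 = {m0, n0}
  B1 = {m1, n1}
m0 ∈ B0, n0 ∈ B0 → same block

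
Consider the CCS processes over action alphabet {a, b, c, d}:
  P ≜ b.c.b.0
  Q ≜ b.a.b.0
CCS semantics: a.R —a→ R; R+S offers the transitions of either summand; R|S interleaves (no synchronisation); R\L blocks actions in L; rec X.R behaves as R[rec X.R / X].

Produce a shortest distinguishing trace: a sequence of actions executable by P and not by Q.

LTS(P): 4 reachable states
  p0 = b.c.b.0 ⊢ —b→ p1
  p1 = c.b.0 ⊢ —c→ p2
  p2 = b.0 ⊢ —b→ p3
  p3 = 0 ⊢ deadlocked
LTS(Q): 4 reachable states
  q0 = b.a.b.0 ⊢ —b→ q1
  q1 = a.b.0 ⊢ —a→ q2
  q2 = b.0 ⊢ —b→ q3
  q3 = 0 ⊢ deadlocked
Executing bc from P (initial set {p0}):
  [1] b ⇒ {p1}
  [2] c ⇒ {p2}
  — P admits the full trace.
Executing bc from Q (initial set {q0}):
  [1] b ⇒ {q1}
  [2] c ⇒ ∅  — Q cannot continue

bc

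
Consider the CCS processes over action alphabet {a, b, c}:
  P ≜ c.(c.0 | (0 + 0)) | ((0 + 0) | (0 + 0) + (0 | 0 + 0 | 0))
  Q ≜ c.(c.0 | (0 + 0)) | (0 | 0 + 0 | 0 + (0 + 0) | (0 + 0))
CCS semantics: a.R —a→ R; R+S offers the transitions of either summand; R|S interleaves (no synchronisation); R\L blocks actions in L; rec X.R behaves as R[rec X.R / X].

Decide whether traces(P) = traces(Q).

P's transition system — 3 states:
  s0 = c.(c.0 | (0 + 0)) | ((0 + 0) | (0 + 0) + (0 | 0 + 0 | 0)) ⊢ ··c··> s1
  s1 = c.0 | (0 + 0) | ((0 + 0) | (0 + 0) + (0 | 0 + 0 | 0)) ⊢ ··c··> s2
  s2 = 0 | (0 + 0) | ((0 + 0) | (0 + 0) + (0 | 0 + 0 | 0)) ⊢ stopped
Q's transition system — 3 states:
  t0 = c.(c.0 | (0 + 0)) | (0 | 0 + 0 | 0 + (0 + 0) | (0 + 0)) ⊢ ··c··> t1
  t1 = c.0 | (0 + 0) | (0 | 0 + 0 | 0 + (0 + 0) | (0 + 0)) ⊢ ··c··> t2
  t2 = 0 | (0 + 0) | (0 | 0 + 0 | 0 + (0 + 0) | (0 + 0)) ⊢ stopped
Bisimilarity quotient blocks:
  B0 = {s0, t0}
  B1 = {s1, t1}
  B2 = {s2, t2}
s0 ∈ B0, t0 ∈ B0 → same block
Bisimilar ⇒ trace-equivalent.

traces(P) = traces(Q)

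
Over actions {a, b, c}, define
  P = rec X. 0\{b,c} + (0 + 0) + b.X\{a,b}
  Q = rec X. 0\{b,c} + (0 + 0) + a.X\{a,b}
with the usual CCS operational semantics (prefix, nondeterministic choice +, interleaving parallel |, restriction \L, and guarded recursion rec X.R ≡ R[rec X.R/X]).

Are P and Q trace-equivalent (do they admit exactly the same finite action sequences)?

P's transition system — 2 states:
  u0 = rec X. 0\{b,c} + (0 + 0) + b.X\{a,b} ⊢ --b--▸ u1
  u1 = (rec X. 0\{b,c} + (0 + 0) + b.X\{a,b})\{a,b} ⊢ stopped
Q's transition system — 2 states:
  v0 = rec X. 0\{b,c} + (0 + 0) + a.X\{a,b} ⊢ --a--▸ v1
  v1 = (rec X. 0\{b,c} + (0 + 0) + a.X\{a,b})\{a,b} ⊢ stopped
Run σ = ⟨b⟩ on P: start {u0}
  step 1 (b): {u1}
  — P admits the full trace.
Run σ = ⟨b⟩ on Q: start {v0}
  step 1 (b): ∅ (Q stuck)

trace-distinct — witness ⟨b⟩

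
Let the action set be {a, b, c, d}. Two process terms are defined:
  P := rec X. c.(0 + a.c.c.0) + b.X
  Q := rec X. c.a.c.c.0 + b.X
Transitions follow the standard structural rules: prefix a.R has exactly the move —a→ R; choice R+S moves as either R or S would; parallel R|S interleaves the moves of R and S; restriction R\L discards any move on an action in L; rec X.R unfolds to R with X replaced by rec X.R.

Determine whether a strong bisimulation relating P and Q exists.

YES

LTS(P): 5 reachable states
  m0 = rec X. c.(0 + a.c.c.0) + b.X | ··b··> m0, ··c··> m1
  m1 = 0 + a.c.c.0 | ··a··> m2
  m2 = c.c.0 | ··c··> m3
  m3 = c.0 | ··c··> m4
  m4 = 0 | ·
LTS(Q): 5 reachable states
  n0 = rec X. c.a.c.c.0 + b.X | ··b··> n0, ··c··> n1
  n1 = a.c.c.0 | ··a··> n2
  n2 = c.c.0 | ··c··> n3
  n3 = c.0 | ··c··> n4
  n4 = 0 | ·
Coarsest stable partition (strong bisimilarity classes):
  B0 = {m0, n0}
  B1 = {m1, n1}
  B2 = {m2, n2}
  B3 = {m3, n3}
  B4 = {m4, n4}
m0 ∈ B0, n0 ∈ B0 → same block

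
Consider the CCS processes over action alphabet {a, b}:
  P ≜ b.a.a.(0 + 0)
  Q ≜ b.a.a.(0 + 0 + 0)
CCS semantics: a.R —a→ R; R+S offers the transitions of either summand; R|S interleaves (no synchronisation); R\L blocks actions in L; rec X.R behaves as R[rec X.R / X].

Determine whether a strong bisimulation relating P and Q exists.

LTS(P): 4 reachable states
  p0 = b.a.a.(0 + 0) | ··b··> p1
  p1 = a.a.(0 + 0) | ··a··> p2
  p2 = a.(0 + 0) | ··a··> p3
  p3 = 0 + 0 | stopped
LTS(Q): 4 reachable states
  q0 = b.a.a.(0 + 0 + 0) | ··b··> q1
  q1 = a.a.(0 + 0 + 0) | ··a··> q2
  q2 = a.(0 + 0 + 0) | ··a··> q3
  q3 = 0 + 0 + 0 | stopped
Partition-refinement fixed point:
  B0 = {p0, q0}
  B1 = {p1, q1}
  B2 = {p2, q2}
  B3 = {p3, q3}
p0 ∈ B0, q0 ∈ B0 → same block

YES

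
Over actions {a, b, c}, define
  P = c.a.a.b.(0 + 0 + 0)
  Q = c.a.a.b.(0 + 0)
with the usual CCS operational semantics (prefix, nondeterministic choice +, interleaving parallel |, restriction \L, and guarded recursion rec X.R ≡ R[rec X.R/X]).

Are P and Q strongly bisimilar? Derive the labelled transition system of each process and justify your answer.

Reachable graph of P (5 states):
  p0 = c.a.a.b.(0 + 0 + 0) :: ··c··> p1
  p1 = a.a.b.(0 + 0 + 0) :: ··a··> p2
  p2 = a.b.(0 + 0 + 0) :: ··a··> p3
  p3 = b.(0 + 0 + 0) :: ··b··> p4
  p4 = 0 + 0 + 0 :: stopped
Reachable graph of Q (5 states):
  q0 = c.a.a.b.(0 + 0) :: ··c··> q1
  q1 = a.a.b.(0 + 0) :: ··a··> q2
  q2 = a.b.(0 + 0) :: ··a··> q3
  q3 = b.(0 + 0) :: ··b··> q4
  q4 = 0 + 0 :: stopped
Coarsest stable partition (strong bisimilarity classes):
  B0 = {p0, q0}
  B1 = {p1, q1}
  B2 = {p2, q2}
  B3 = {p3, q3}
  B4 = {p4, q4}
p0 ∈ B0, q0 ∈ B0 → same block

P ~ Q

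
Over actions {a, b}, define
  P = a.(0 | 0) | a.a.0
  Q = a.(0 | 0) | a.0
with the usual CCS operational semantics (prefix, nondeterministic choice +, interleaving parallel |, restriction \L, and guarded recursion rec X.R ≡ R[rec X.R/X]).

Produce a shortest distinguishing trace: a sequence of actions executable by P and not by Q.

aaa

P's transition system — 6 states:
  u0 = a.(0 | 0) | a.a.0 has moves -a-> u1, -a-> u2
  u1 = 0 | 0 | a.a.0 has moves -a-> u3
  u2 = a.(0 | 0) | a.0 has moves -a-> u3, -a-> u4
  u3 = 0 | 0 | a.0 has moves -a-> u5
  u4 = a.(0 | 0) | 0 has moves -a-> u5
  u5 = 0 | 0 | 0 has moves ∅
Q's transition system — 4 states:
  v0 = a.(0 | 0) | a.0 has moves -a-> v1, -a-> v2
  v1 = 0 | 0 | a.0 has moves -a-> v3
  v2 = a.(0 | 0) | 0 has moves -a-> v3
  v3 = 0 | 0 | 0 has moves ∅
Trace ⟨aaa⟩ through P, begin at {u0}:
  step 1 (a): {u1, u2}
  step 2 (a): {u3, u4}
  step 3 (a): {u5}
  — P admits the full trace.
Trace ⟨aaa⟩ through Q, begin at {v0}:
  step 1 (a): {v1, v2}
  step 2 (a): {v3}
  step 3 (a): no successor for Q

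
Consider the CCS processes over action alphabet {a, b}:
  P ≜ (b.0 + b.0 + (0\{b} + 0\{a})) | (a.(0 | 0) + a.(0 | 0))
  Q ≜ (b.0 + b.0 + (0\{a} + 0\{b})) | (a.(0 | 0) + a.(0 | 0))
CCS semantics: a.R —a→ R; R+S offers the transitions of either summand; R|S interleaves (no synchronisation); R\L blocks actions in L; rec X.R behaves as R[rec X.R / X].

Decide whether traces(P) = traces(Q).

P's transition system — 4 states:
  u0 = (b.0 + b.0 + (0\{b} + 0\{a})) | (a.(0 | 0) + a.(0 | 0)) ⊢ -a-> u1, -b-> u2
  u1 = (b.0 + b.0 + (0\{b} + 0\{a})) | (0 | 0) ⊢ -b-> u3
  u2 = 0 | (a.(0 | 0) + a.(0 | 0)) ⊢ -a-> u3
  u3 = 0 | (0 | 0) ⊢ ∅
Q's transition system — 4 states:
  v0 = (b.0 + b.0 + (0\{a} + 0\{b})) | (a.(0 | 0) + a.(0 | 0)) ⊢ -a-> v1, -b-> v2
  v1 = (b.0 + b.0 + (0\{a} + 0\{b})) | (0 | 0) ⊢ -b-> v3
  v2 = 0 | (a.(0 | 0) + a.(0 | 0)) ⊢ -a-> v3
  v3 = 0 | (0 | 0) ⊢ ∅
Partition-refinement fixed point:
  B0 = {u0, v0}
  B1 = {u1, v1}
  B2 = {u3, v3}
  B3 = {u2, v2}
u0 ∈ B0, v0 ∈ B0 → same block
Bisimilar ⇒ trace-equivalent.

traces(P) = traces(Q)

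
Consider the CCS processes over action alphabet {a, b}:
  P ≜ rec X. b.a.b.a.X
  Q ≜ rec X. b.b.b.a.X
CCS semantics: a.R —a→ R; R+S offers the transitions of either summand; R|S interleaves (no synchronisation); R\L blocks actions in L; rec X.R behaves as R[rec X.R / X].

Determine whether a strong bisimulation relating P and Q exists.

NO

Reachable graph of P (4 states):
  p0 = rec X. b.a.b.a.X ⊢ ··b··> p1
  p1 = a.b.a.(rec X. b.a.b.a.X) ⊢ ··a··> p2
  p2 = b.a.(rec X. b.a.b.a.X) ⊢ ··b··> p3
  p3 = a.(rec X. b.a.b.a.X) ⊢ ··a··> p0
Reachable graph of Q (4 states):
  q0 = rec X. b.b.b.a.X ⊢ ··b··> q1
  q1 = b.b.a.(rec X. b.b.b.a.X) ⊢ ··b··> q2
  q2 = b.a.(rec X. b.b.b.a.X) ⊢ ··b··> q3
  q3 = a.(rec X. b.b.b.a.X) ⊢ ··a··> q0
Partition-refinement fixed point:
  B0 = {p0, p2}
  B1 = {p1, p3}
  B2 = {q0}
  B3 = {q1}
  B4 = {q2}
  B5 = {q3}
p0 ∈ B0, q0 ∈ B2 → different blocks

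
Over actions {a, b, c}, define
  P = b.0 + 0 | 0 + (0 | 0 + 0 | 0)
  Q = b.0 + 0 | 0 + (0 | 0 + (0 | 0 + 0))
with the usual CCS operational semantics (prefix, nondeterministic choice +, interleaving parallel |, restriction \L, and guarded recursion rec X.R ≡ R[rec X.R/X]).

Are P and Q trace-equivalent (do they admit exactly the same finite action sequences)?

trace-equivalent

Reachable graph of P (2 states):
  m0 = b.0 + 0 | 0 + (0 | 0 + 0 | 0) → --b--▸ m1
  m1 = 0 → stopped
Reachable graph of Q (2 states):
  n0 = b.0 + 0 | 0 + (0 | 0 + (0 | 0 + 0)) → --b--▸ n1
  n1 = 0 → stopped
Coarsest stable partition (strong bisimilarity classes):
  B0 = {m0, n0}
  B1 = {m1, n1}
m0 ∈ B0, n0 ∈ B0 → same block
Bisimilar ⇒ trace-equivalent.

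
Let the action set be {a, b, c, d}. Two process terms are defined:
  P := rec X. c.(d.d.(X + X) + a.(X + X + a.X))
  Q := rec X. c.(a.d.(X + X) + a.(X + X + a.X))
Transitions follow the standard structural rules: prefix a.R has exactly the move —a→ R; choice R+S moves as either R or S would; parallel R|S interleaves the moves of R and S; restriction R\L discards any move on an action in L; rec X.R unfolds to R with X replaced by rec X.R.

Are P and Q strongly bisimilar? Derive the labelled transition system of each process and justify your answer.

NO

Reachable graph of P (5 states):
  s0 = rec X. c.(d.d.(X + X) + a.(X + X + a.X)) | -c-> s1
  s1 = d.d.((rec X. c.(d.d.(X + X) + a.(X + X + a.X))) + (rec X. c.(d.d.(X + X) + a.(X + X + a.X)))) + a.((rec X. c.(d.d.(X + X) + a.(X + X + a.X))) + (rec X. c.(d.d.(X + X) + a.(X + X + a.X))) + a.(rec X. c.(d.d.(X + X) + a.(X + X + a.X)))) | -a-> s2, -d-> s3
  s2 = (rec X. c.(d.d.(X + X) + a.(X + X + a.X))) + (rec X. c.(d.d.(X + X) + a.(X + X + a.X))) + a.(rec X. c.(d.d.(X + X) + a.(X + X + a.X))) | -a-> s0, -c-> s1
  s3 = d.((rec X. c.(d.d.(X + X) + a.(X + X + a.X))) + (rec X. c.(d.d.(X + X) + a.(X + X + a.X)))) | -d-> s4
  s4 = (rec X. c.(d.d.(X + X) + a.(X + X + a.X))) + (rec X. c.(d.d.(X + X) + a.(X + X + a.X))) | -c-> s1
Reachable graph of Q (5 states):
  t0 = rec X. c.(a.d.(X + X) + a.(X + X + a.X)) | -c-> t1
  t1 = a.d.((rec X. c.(a.d.(X + X) + a.(X + X + a.X))) + (rec X. c.(a.d.(X + X) + a.(X + X + a.X)))) + a.((rec X. c.(a.d.(X + X) + a.(X + X + a.X))) + (rec X. c.(a.d.(X + X) + a.(X + X + a.X))) + a.(rec X. c.(a.d.(X + X) + a.(X + X + a.X)))) | -a-> t2, -a-> t3
  t2 = (rec X. c.(a.d.(X + X) + a.(X + X + a.X))) + (rec X. c.(a.d.(X + X) + a.(X + X + a.X))) + a.(rec X. c.(a.d.(X + X) + a.(X + X + a.X))) | -a-> t0, -c-> t1
  t3 = d.((rec X. c.(a.d.(X + X) + a.(X + X + a.X))) + (rec X. c.(a.d.(X + X) + a.(X + X + a.X)))) | -d-> t4
  t4 = (rec X. c.(a.d.(X + X) + a.(X + X + a.X))) + (rec X. c.(a.d.(X + X) + a.(X + X + a.X))) | -c-> t1
Bisimilarity quotient blocks:
  B0 = {s0, s4}
  B1 = {s1}
  B2 = {s3}
  B3 = {s2}
  B4 = {t0, t4}
  B5 = {t1}
  B6 = {t3}
  B7 = {t2}
s0 ∈ B0, t0 ∈ B4 → different blocks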